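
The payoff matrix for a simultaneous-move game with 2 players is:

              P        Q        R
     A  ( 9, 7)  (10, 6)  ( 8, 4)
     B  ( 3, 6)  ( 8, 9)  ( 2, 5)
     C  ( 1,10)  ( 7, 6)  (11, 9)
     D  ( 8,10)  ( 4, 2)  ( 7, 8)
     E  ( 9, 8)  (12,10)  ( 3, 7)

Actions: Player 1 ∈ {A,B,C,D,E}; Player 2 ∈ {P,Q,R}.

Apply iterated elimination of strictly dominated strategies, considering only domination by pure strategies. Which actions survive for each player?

IESDS → P1:{A,E} P2:{P,Q}

P1 drop B (A beats it: P:9>3 Q:10>8 R:8>2)
P1 drop D (A beats it: P:9>8 Q:10>4 R:8>7)
P2 drop R (P beats it: A:7>4 C:10>9 E:8>7)
P1 drop C (A beats it: P:9>1 Q:10>7)
P1→{A,E} P2→{P,Q}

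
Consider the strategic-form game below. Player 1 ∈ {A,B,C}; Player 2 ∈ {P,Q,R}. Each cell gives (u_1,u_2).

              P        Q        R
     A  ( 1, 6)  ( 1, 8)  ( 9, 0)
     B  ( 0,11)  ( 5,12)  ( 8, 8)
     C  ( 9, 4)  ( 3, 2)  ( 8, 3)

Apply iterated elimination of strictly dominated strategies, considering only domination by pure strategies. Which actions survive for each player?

IESDS → P1:{B,C} P2:{P,Q}

P2 drop R (P beats it: A:6>0 B:11>8 C:4>3)
P1 drop A (C beats it: P:9>1 Q:3>1)
P1→{B,C} P2→{P,Q}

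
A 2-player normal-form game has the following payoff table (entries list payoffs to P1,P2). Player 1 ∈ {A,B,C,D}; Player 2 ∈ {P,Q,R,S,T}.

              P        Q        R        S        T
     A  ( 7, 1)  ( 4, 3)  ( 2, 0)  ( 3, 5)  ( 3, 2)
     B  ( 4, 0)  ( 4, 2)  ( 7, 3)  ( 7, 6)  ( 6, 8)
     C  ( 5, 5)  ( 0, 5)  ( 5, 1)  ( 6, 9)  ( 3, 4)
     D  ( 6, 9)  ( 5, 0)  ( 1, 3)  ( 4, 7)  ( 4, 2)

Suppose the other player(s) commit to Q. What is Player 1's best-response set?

P1 best: {D}

u_1(A vs Q) = 4
u_1(B vs Q) = 4
u_1(C vs Q) = 0
u_1(D vs Q) = 5
max payoff 5 at {D}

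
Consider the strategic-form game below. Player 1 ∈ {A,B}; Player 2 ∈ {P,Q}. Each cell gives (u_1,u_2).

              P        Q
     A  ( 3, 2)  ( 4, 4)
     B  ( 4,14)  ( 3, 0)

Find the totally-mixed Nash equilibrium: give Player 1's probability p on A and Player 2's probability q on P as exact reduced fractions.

p=7/8, q=1/2

P1 indiff ⇒ q·3+(1-q)·4 = q·4+(1-q)·3 ⇒ q(-1) = (1-q)(-1) ⇒ q = 1/2
P2 indiff ⇒ p·2+(1-p)·14 = p·4+(1-p)·0 ⇒ p(-2) = (1-p)(-14) ⇒ p = 7/8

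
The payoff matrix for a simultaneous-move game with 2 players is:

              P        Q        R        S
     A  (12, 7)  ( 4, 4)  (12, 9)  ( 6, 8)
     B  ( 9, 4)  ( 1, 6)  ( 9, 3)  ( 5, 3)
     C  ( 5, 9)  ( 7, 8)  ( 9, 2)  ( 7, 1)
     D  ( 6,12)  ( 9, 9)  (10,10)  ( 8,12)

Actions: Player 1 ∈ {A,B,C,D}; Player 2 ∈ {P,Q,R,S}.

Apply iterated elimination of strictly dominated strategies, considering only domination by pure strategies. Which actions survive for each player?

P1 drop B (A beats it: P:12>9 Q:4>1 R:12>9 S:6>5)
P1 drop C (D beats it: P:6>5 Q:9>7 R:10>9 S:8>7)
P2 drop Q (P beats it: A:7>4 D:12>9)
P1→{A,D} P2→{P,R,S}

Survivors P1:{A,D} P2:{P,R,S}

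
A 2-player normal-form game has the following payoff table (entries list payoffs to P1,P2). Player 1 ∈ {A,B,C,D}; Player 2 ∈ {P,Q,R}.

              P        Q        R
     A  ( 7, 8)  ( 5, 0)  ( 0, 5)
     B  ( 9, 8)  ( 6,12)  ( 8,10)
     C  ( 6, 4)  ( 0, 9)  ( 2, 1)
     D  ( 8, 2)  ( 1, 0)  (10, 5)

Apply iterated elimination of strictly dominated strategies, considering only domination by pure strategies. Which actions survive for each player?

IESDS → P1:{B,D} P2:{Q,R}

P1 drop A (B beats it: P:9>7 Q:6>5 R:8>0)
P1 drop C (B beats it: P:9>6 Q:6>0 R:8>2)
P2 drop P (R beats it: B:10>8 D:5>2)
P1→{B,D} P2→{Q,R}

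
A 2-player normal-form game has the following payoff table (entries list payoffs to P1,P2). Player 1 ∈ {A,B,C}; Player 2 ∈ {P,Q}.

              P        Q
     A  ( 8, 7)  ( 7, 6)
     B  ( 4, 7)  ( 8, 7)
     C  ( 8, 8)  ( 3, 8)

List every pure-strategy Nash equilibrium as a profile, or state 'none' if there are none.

(A,P): NE
(A,Q): not NE [P1→B gives 8>7; P2→P gives 7>6]
(B,P): not NE [P1→C gives 8>4]
(B,Q): NE
(C,P): NE
(C,Q): not NE [P1→B gives 8>3]

Nash profiles: (A,P), (B,Q), (C,P)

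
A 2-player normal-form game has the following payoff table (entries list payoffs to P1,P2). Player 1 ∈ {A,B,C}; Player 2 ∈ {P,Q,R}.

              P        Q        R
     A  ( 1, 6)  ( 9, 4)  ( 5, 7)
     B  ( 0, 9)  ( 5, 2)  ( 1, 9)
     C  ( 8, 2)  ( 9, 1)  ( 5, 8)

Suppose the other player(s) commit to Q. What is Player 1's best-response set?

u_1(A vs Q) = 9
u_1(B vs Q) = 5
u_1(C vs Q) = 9
max payoff 9 at {A,C}

P1 best: {A,C}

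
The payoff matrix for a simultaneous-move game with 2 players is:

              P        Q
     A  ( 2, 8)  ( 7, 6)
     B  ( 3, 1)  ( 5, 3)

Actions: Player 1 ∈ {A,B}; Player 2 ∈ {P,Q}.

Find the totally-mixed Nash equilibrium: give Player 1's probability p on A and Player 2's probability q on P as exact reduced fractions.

P1 indiff ⇒ q·2+(1-q)·7 = q·3+(1-q)·5 ⇒ q(-1) = (1-q)(-2) ⇒ q = 2/3
P2 indiff ⇒ p·8+(1-p)·1 = p·6+(1-p)·3 ⇒ p(2) = (1-p)(2) ⇒ p = 1/2

P1 mixes 1/2 on A; P2 mixes 2/3 on P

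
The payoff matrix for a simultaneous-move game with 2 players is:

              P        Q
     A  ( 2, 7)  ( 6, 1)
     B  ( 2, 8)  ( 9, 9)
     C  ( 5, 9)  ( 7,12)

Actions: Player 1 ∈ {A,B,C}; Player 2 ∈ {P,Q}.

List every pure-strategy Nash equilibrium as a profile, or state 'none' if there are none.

PSNE = {(B,Q)}

(A,P): not NE [P1→C gives 5>2]
(A,Q): not NE [P1→B gives 9>6; P2→P gives 7>1]
(B,P): not NE [P1→C gives 5>2; P2→Q gives 9>8]
(B,Q): NE
(C,P): not NE [P2→Q gives 12>9]
(C,Q): not NE [P1→B gives 9>7]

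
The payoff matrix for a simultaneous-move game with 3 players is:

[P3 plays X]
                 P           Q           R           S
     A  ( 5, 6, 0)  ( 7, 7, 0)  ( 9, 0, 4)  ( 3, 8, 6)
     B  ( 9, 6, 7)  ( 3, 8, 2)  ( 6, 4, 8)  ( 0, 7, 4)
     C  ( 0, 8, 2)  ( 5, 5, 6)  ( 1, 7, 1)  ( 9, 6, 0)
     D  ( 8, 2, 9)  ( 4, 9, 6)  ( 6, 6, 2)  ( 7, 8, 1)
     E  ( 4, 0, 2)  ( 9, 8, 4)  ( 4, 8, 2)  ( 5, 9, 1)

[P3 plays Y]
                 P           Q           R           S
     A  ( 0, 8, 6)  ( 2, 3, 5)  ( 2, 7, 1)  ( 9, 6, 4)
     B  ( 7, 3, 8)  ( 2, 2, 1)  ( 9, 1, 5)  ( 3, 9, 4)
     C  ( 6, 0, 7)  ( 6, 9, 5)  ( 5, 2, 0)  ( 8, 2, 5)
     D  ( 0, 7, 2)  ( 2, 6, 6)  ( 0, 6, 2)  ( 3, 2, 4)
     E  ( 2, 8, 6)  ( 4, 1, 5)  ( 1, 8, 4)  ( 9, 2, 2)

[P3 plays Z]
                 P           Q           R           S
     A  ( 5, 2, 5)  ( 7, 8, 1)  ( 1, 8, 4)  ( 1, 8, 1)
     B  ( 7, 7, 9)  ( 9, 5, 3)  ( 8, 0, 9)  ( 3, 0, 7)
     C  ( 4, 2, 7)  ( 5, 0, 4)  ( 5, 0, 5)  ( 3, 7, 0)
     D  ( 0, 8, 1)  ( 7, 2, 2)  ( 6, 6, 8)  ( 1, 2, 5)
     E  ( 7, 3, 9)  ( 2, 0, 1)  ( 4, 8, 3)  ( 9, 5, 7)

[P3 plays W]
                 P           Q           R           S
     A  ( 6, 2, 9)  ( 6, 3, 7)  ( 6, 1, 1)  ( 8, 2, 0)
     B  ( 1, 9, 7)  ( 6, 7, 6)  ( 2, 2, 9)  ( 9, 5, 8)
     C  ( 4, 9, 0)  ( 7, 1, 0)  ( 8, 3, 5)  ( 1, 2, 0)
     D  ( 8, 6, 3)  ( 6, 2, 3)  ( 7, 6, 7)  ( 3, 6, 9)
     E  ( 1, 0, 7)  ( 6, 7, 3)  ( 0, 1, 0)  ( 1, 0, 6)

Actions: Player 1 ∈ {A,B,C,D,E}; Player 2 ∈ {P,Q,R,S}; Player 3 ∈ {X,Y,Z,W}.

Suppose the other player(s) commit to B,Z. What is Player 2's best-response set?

P2 best: {P}

u_2(P vs B,Z) = 7
u_2(Q vs B,Z) = 5
u_2(R vs B,Z) = 0
u_2(S vs B,Z) = 0
max payoff 7 at {P}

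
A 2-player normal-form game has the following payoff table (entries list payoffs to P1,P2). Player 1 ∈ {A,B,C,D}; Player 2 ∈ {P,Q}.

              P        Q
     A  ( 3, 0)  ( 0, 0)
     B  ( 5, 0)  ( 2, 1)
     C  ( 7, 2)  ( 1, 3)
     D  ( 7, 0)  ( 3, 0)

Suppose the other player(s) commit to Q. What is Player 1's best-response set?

u_1(A vs Q) = 0
u_1(B vs Q) = 2
u_1(C vs Q) = 1
u_1(D vs Q) = 3
max payoff 3 at {D}

P1 best: {D}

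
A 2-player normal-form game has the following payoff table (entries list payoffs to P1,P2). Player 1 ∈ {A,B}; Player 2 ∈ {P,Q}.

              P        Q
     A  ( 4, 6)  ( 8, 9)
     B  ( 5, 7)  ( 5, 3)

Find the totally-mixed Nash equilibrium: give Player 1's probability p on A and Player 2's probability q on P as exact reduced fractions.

P1 indiff ⇒ q·4+(1-q)·8 = q·5+(1-q)·5 ⇒ q(-1) = (1-q)(-3) ⇒ q = 3/4
P2 indiff ⇒ p·6+(1-p)·7 = p·9+(1-p)·3 ⇒ p(-3) = (1-p)(-4) ⇒ p = 4/7

(p,q) = (4/7, 3/4)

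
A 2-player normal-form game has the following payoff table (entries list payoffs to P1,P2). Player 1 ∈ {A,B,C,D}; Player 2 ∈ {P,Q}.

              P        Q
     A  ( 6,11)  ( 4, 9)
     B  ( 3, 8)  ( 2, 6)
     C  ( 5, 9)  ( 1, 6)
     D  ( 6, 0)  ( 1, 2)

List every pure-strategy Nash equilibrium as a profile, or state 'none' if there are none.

(A,P): NE
(A,Q): not NE [P2→P gives 11>9]
(B,P): not NE [P1→D gives 6>3]
(B,Q): not NE [P1→A gives 4>2; P2→P gives 8>6]
(C,P): not NE [P1→D gives 6>5]
(C,Q): not NE [P1→A gives 4>1; P2→P gives 9>6]
(D,P): not NE [P2→Q gives 2>0]
(D,Q): not NE [P1→A gives 4>1]

NE set: (A,P)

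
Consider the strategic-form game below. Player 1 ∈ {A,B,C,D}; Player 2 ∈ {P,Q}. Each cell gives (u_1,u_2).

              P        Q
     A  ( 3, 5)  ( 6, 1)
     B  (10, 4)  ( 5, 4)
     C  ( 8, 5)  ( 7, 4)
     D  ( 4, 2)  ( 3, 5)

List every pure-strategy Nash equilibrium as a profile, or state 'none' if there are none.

(A,P): not NE [P1→B gives 10>3]
(A,Q): not NE [P1→C gives 7>6; P2→P gives 5>1]
(B,P): NE
(B,Q): not NE [P1→C gives 7>5]
(C,P): not NE [P1→B gives 10>8]
(C,Q): not NE [P2→P gives 5>4]
(D,P): not NE [P1→B gives 10>4; P2→Q gives 5>2]
(D,Q): not NE [P1→C gives 7>3]

NE set: (B,P)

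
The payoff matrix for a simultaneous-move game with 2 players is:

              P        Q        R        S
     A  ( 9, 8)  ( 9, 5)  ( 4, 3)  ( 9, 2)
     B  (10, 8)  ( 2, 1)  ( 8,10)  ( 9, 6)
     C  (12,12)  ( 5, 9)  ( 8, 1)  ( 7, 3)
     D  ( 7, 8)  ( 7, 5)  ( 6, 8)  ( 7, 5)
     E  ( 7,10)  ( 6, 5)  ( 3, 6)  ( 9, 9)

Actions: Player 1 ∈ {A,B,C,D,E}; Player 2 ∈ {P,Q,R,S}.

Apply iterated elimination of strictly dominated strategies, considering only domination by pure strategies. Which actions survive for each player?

Remaining: P1:{B,C} P2:{P,R}

P2 drop Q (P beats it: A:8>5 B:8>1 C:12>9 D:8>5 E:10>5)
P1 drop D (B beats it: P:10>7 R:8>6 S:9>7)
P2 drop S (P beats it: A:8>2 B:8>6 C:12>3 E:10>9)
P1 drop A (B beats it: P:10>9 R:8>4)
P1 drop E (B beats it: P:10>7 R:8>3)
P1→{B,C} P2→{P,R}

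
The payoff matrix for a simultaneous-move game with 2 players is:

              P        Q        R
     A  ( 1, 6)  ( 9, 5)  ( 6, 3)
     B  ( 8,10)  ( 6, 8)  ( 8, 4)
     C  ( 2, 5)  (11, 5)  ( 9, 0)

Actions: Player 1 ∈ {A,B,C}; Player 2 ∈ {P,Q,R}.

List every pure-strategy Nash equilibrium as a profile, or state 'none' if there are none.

PSNE = {(B,P), (C,Q)}

(A,P): not NE [P1→B gives 8>1]
(A,Q): not NE [P1→C gives 11>9; P2→P gives 6>5]
(A,R): not NE [P1→C gives 9>6; P2→P gives 6>3]
(B,P): NE
(B,Q): not NE [P1→C gives 11>6; P2→P gives 10>8]
(B,R): not NE [P1→C gives 9>8; P2→P gives 10>4]
(C,P): not NE [P1→B gives 8>2]
(C,Q): NE
(C,R): not NE [P2→Q gives 5>0]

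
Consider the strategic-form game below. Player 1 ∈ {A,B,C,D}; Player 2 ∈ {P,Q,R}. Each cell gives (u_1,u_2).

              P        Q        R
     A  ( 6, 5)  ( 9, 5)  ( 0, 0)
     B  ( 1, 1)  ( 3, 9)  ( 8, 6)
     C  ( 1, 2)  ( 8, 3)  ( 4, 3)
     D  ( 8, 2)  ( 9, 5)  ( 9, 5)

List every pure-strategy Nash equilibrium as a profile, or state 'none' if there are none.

(A,P): not NE [P1→D gives 8>6]
(A,Q): NE
(A,R): not NE [P1→D gives 9>0; P2→Q gives 5>0]
(B,P): not NE [P1→D gives 8>1; P2→Q gives 9>1]
(B,Q): not NE [P1→D gives 9>3]
(B,R): not NE [P1→D gives 9>8; P2→Q gives 9>6]
(C,P): not NE [P1→D gives 8>1; P2→R gives 3>2]
(C,Q): not NE [P1→D gives 9>8]
(C,R): not NE [P1→D gives 9>4]
(D,P): not NE [P2→R gives 5>2]
(D,Q): NE
(D,R): NE

PSNE = {(A,Q), (D,Q), (D,R)}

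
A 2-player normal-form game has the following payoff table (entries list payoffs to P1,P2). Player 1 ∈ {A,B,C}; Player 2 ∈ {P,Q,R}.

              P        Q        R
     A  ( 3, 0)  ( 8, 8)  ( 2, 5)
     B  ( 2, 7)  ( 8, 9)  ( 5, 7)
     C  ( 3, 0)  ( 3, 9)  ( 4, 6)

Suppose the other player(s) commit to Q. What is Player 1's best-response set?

BR_1 = {A,B}

u_1(A vs Q) = 8
u_1(B vs Q) = 8
u_1(C vs Q) = 3
max payoff 8 at {A,B}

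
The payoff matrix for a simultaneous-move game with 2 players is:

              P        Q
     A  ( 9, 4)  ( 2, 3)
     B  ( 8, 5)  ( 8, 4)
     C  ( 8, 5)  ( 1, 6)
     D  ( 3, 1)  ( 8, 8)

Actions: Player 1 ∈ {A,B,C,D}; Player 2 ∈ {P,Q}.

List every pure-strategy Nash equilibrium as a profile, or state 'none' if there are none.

PSNE = {(A,P), (D,Q)}

(A,P): NE
(A,Q): not NE [P1→D gives 8>2; P2→P gives 4>3]
(B,P): not NE [P1→A gives 9>8]
(B,Q): not NE [P2→P gives 5>4]
(C,P): not NE [P1→A gives 9>8; P2→Q gives 6>5]
(C,Q): not NE [P1→D gives 8>1]
(D,P): not NE [P1→A gives 9>3; P2→Q gives 8>1]
(D,Q): NE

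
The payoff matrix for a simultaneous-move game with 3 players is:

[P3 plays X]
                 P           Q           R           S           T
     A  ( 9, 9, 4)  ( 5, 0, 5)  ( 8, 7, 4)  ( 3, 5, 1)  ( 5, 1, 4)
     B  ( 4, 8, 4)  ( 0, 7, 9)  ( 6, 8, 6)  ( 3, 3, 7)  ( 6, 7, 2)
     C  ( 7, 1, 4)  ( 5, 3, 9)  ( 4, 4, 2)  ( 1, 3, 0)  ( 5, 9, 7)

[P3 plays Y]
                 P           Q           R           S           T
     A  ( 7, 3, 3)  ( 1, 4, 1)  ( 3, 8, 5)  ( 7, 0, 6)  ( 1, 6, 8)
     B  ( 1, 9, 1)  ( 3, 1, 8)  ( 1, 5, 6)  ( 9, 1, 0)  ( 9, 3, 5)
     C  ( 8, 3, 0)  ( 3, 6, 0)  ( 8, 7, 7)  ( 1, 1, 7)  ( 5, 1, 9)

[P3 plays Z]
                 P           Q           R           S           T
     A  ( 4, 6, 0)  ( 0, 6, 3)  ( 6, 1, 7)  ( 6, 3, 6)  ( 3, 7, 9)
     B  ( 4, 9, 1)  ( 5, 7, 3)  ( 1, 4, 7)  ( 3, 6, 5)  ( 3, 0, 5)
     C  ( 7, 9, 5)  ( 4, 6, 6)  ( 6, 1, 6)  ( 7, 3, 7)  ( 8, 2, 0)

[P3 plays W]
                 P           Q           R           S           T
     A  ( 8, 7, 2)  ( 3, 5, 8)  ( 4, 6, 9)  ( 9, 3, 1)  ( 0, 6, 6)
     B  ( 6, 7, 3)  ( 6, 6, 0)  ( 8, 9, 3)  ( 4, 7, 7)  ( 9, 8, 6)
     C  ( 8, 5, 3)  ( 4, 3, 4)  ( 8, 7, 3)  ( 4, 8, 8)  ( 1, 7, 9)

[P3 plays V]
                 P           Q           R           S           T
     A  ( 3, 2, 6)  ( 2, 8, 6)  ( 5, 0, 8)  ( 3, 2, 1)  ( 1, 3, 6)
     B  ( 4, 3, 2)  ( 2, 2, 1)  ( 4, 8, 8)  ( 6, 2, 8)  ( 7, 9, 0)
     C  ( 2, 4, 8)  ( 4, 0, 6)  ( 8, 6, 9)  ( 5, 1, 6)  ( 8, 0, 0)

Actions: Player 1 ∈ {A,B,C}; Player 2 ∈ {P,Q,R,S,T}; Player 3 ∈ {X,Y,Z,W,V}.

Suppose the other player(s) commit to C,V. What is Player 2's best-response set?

P2 best: {R}

u_2(P vs C,V) = 4
u_2(Q vs C,V) = 0
u_2(R vs C,V) = 6
u_2(S vs C,V) = 1
u_2(T vs C,V) = 0
max payoff 6 at {R}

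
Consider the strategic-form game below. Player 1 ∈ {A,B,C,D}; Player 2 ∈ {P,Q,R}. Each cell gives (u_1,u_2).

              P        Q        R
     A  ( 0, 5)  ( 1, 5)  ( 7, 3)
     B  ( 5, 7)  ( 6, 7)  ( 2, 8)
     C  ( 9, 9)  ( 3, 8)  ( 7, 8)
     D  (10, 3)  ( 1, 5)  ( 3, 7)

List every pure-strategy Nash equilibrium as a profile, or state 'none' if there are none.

(A,P): not NE [P1→D gives 10>0]
(A,Q): not NE [P1→B gives 6>1]
(A,R): not NE [P2→Q gives 5>3]
(B,P): not NE [P1→D gives 10>5; P2→R gives 8>7]
(B,Q): not NE [P2→R gives 8>7]
(B,R): not NE [P1→C gives 7>2]
(C,P): not NE [P1→D gives 10>9]
(C,Q): not NE [P1→B gives 6>3; P2→P gives 9>8]
(C,R): not NE [P2→P gives 9>8]
(D,P): not NE [P2→R gives 7>3]
(D,Q): not NE [P1→B gives 6>1; P2→R gives 7>5]
(D,R): not NE [P1→C gives 7>3]

Equilibria: none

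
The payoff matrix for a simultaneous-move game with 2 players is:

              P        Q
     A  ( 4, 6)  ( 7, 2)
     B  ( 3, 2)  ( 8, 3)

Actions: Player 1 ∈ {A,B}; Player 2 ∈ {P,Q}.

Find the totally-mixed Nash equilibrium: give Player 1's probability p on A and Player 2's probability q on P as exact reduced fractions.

P1 indiff ⇒ q·4+(1-q)·7 = q·3+(1-q)·8 ⇒ q(1) = (1-q)(1) ⇒ q = 1/2
P2 indiff ⇒ p·6+(1-p)·2 = p·2+(1-p)·3 ⇒ p(4) = (1-p)(1) ⇒ p = 1/5

P1 mixes 1/5 on A; P2 mixes 1/2 on P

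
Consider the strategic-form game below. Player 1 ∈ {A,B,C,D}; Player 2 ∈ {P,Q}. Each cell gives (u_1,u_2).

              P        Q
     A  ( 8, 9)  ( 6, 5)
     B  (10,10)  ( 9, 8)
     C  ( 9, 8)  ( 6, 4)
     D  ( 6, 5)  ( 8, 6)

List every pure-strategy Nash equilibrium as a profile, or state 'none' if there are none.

PSNE = {(B,P)}

(A,P): not NE [P1→B gives 10>8]
(A,Q): not NE [P1→B gives 9>6; P2→P gives 9>5]
(B,P): NE
(B,Q): not NE [P2→P gives 10>8]
(C,P): not NE [P1→B gives 10>9]
(C,Q): not NE [P1→B gives 9>6; P2→P gives 8>4]
(D,P): not NE [P1→B gives 10>6; P2→Q gives 6>5]
(D,Q): not NE [P1→B gives 9>8]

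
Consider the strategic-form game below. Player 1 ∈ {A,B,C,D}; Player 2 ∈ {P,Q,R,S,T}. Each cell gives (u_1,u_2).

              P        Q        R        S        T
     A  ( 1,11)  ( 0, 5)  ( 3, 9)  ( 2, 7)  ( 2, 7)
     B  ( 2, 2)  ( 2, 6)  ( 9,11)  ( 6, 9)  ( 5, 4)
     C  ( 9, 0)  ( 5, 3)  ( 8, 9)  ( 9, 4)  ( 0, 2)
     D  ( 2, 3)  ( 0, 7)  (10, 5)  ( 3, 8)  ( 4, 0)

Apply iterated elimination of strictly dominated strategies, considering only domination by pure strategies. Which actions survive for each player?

P1 drop A (B beats it: P:2>1 Q:2>0 R:9>3 S:6>2 T:5>2)
P2 drop P (Q beats it: B:6>2 C:3>0 D:7>3)
P2 drop Q (S beats it: B:9>6 C:4>3 D:8>7)
P2 drop T (R beats it: B:11>4 C:9>2 D:5>0)
P1→{B,C,D} P2→{R,S}

IESDS → P1:{B,C,D} P2:{R,S}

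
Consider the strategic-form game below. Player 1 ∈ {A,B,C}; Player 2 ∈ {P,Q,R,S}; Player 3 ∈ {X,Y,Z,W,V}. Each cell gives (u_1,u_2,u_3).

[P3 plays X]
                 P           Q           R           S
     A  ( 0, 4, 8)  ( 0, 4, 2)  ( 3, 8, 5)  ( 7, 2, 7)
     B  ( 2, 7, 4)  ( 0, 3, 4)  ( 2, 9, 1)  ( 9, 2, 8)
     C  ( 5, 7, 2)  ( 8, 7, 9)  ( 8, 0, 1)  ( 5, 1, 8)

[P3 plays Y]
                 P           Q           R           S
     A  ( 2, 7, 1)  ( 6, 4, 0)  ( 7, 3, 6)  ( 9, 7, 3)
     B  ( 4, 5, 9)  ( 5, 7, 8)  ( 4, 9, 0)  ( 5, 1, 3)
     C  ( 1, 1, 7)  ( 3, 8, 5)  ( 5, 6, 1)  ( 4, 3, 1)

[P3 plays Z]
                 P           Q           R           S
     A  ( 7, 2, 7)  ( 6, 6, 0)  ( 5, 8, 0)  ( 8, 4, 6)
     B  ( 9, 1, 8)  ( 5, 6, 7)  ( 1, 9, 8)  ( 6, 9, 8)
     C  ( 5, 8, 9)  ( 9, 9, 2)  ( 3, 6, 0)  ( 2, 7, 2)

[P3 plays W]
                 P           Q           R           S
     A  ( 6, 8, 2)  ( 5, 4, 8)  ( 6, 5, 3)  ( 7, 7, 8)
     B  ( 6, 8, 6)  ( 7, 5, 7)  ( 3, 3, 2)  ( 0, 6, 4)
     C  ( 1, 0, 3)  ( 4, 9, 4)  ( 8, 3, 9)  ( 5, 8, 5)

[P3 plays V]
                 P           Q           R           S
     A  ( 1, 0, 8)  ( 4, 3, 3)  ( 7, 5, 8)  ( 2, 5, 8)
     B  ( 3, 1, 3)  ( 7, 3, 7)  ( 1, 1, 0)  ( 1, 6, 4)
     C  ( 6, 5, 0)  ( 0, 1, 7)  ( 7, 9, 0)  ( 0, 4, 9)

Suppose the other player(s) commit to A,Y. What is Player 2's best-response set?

u_2(P vs A,Y) = 7
u_2(Q vs A,Y) = 4
u_2(R vs A,Y) = 3
u_2(S vs A,Y) = 7
max payoff 7 at {P,S}

argmax u_2 = {P,S}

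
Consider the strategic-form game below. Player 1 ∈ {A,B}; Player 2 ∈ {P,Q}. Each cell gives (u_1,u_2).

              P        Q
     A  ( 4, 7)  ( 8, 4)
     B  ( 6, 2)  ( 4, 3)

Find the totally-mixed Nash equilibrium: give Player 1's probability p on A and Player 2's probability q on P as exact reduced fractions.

(p,q) = (1/4, 2/3)

P1 indiff ⇒ q·4+(1-q)·8 = q·6+(1-q)·4 ⇒ q(-2) = (1-q)(-4) ⇒ q = 2/3
P2 indiff ⇒ p·7+(1-p)·2 = p·4+(1-p)·3 ⇒ p(3) = (1-p)(1) ⇒ p = 1/4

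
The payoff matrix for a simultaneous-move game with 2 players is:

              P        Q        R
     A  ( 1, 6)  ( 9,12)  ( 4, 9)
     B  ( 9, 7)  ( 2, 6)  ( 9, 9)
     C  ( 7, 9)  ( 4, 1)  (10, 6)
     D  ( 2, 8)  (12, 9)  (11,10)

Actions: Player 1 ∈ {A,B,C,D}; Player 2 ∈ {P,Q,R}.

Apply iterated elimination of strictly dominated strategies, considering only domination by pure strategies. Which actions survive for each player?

P1 drop A (D beats it: P:2>1 Q:12>9 R:11>4)
P2 drop Q (R beats it: B:9>6 C:6>1 D:10>9)
P1→{B,C,D} P2→{P,R}

Survivors P1:{B,C,D} P2:{P,R}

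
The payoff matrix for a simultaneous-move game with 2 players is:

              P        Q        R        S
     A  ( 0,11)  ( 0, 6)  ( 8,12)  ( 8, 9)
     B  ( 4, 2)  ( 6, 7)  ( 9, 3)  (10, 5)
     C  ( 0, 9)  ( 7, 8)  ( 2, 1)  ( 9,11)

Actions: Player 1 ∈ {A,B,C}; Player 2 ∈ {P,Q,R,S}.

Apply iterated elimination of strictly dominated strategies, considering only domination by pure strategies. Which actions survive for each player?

P1 drop A (B beats it: P:4>0 Q:6>0 R:9>8 S:10>8)
P2 drop P (S beats it: B:5>2 C:11>9)
P2 drop R (Q beats it: B:7>3 C:8>1)
P1→{B,C} P2→{Q,S}

Remaining: P1:{B,C} P2:{Q,S}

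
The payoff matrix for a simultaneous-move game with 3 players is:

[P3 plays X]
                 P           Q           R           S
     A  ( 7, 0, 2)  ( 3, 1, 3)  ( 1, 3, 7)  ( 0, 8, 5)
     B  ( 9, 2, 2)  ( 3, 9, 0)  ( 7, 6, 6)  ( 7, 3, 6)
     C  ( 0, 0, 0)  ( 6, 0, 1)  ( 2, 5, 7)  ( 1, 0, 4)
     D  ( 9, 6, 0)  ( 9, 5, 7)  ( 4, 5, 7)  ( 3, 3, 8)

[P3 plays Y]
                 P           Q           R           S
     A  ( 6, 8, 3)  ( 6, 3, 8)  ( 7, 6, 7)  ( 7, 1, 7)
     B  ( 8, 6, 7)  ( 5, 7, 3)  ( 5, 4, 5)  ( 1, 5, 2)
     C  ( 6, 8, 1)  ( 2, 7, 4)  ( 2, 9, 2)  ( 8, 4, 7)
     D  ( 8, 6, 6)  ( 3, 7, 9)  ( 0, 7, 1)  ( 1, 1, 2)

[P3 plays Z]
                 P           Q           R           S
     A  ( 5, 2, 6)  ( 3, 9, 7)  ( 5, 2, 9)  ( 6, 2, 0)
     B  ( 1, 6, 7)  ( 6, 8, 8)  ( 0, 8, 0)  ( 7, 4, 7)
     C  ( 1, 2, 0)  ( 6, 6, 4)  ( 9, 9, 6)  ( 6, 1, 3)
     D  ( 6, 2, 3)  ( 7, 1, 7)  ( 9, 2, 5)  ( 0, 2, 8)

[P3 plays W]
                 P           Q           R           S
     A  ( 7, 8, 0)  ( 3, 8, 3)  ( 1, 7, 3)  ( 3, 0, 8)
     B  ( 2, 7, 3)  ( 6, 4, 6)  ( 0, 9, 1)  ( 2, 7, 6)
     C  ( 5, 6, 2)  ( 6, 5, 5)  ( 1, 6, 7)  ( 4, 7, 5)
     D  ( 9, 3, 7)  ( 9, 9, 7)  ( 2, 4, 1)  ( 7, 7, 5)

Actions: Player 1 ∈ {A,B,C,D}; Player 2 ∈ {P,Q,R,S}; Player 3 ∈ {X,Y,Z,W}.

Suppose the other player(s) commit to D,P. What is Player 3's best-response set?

u_3(X vs D,P) = 0
u_3(Y vs D,P) = 6
u_3(Z vs D,P) = 3
u_3(W vs D,P) = 7
max payoff 7 at {W}

P3 best: {W}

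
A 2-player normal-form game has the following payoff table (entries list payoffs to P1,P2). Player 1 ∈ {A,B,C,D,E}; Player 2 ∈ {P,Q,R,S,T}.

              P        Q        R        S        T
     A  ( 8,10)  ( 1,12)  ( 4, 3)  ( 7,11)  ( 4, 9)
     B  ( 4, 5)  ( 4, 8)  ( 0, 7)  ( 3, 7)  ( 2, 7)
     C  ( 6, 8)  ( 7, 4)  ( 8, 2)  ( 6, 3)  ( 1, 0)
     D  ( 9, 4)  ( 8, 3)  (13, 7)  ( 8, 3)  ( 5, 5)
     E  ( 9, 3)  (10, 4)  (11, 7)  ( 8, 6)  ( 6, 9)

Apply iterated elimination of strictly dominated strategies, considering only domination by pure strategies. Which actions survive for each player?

IESDS → P1:{D,E} P2:{R,T}

P1 drop A (D beats it: P:9>8 Q:8>1 R:13>4 S:8>7 T:5>4)
P1 drop B (D beats it: P:9>4 Q:8>4 R:13>0 S:8>3 T:5>2)
P1 drop C (D beats it: P:9>6 Q:8>7 R:13>8 S:8>6 T:5>1)
P2 drop P (R beats it: D:7>4 E:7>3)
P2 drop Q (R beats it: D:7>3 E:7>4)
P2 drop S (R beats it: D:7>3 E:7>6)
P1→{D,E} P2→{R,T}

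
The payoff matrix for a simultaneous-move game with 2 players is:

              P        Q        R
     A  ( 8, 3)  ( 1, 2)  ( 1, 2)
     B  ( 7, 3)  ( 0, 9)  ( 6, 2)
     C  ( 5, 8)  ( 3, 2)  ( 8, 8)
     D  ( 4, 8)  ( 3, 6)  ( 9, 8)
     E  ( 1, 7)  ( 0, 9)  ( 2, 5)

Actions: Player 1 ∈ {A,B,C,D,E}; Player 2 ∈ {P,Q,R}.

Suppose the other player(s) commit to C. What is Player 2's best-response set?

u_2(P vs C) = 8
u_2(Q vs C) = 2
u_2(R vs C) = 8
max payoff 8 at {P,R}

argmax u_2 = {P,R}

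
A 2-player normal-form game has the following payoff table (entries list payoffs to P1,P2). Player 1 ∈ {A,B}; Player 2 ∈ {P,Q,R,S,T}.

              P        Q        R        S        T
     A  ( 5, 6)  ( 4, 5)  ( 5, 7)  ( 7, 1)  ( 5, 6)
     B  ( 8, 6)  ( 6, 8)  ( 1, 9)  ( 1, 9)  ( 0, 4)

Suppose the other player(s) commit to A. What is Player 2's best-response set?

u_2(P vs A) = 6
u_2(Q vs A) = 5
u_2(R vs A) = 7
u_2(S vs A) = 1
u_2(T vs A) = 6
max payoff 7 at {R}

argmax u_2 = {R}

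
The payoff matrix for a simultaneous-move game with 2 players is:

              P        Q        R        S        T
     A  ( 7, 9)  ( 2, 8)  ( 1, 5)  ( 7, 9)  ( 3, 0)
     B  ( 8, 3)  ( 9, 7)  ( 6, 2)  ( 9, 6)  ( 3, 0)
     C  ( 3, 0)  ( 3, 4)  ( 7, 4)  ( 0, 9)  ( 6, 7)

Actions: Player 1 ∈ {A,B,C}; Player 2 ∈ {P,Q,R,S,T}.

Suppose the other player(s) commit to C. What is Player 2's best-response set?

BR_2 = {S}

u_2(P vs C) = 0
u_2(Q vs C) = 4
u_2(R vs C) = 4
u_2(S vs C) = 9
u_2(T vs C) = 7
max payoff 9 at {S}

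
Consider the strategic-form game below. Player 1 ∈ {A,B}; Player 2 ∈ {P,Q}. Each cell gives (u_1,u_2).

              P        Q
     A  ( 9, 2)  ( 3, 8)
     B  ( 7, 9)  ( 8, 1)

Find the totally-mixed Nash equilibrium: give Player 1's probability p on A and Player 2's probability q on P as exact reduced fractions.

p=4/7, q=5/7

P1 indiff ⇒ q·9+(1-q)·3 = q·7+(1-q)·8 ⇒ q(2) = (1-q)(5) ⇒ q = 5/7
P2 indiff ⇒ p·2+(1-p)·9 = p·8+(1-p)·1 ⇒ p(-6) = (1-p)(-8) ⇒ p = 4/7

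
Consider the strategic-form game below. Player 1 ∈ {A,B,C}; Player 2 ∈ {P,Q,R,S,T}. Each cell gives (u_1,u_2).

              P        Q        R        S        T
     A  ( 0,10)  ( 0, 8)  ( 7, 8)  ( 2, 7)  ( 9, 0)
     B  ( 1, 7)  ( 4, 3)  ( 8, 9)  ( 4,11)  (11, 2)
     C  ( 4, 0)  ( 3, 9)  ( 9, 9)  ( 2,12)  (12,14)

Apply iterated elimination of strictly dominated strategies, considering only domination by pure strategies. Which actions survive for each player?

IESDS → P1:{B,C} P2:{S,T}

P1 drop A (B beats it: P:1>0 Q:4>0 R:8>7 S:4>2 T:11>9)
P2 drop P (R beats it: B:9>7 C:9>0)
P2 drop Q (S beats it: B:11>3 C:12>9)
P2 drop R (S beats it: B:11>9 C:12>9)
P1→{B,C} P2→{S,T}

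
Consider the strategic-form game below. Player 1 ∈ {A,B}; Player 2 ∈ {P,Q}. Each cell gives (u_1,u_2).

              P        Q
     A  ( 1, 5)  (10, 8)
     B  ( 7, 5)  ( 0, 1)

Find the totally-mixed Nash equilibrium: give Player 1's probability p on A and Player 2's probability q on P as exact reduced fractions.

P1 indiff ⇒ q·1+(1-q)·10 = q·7+(1-q)·0 ⇒ q(-6) = (1-q)(-10) ⇒ q = 5/8
P2 indiff ⇒ p·5+(1-p)·5 = p·8+(1-p)·1 ⇒ p(-3) = (1-p)(-4) ⇒ p = 4/7

(p,q) = (4/7, 5/8)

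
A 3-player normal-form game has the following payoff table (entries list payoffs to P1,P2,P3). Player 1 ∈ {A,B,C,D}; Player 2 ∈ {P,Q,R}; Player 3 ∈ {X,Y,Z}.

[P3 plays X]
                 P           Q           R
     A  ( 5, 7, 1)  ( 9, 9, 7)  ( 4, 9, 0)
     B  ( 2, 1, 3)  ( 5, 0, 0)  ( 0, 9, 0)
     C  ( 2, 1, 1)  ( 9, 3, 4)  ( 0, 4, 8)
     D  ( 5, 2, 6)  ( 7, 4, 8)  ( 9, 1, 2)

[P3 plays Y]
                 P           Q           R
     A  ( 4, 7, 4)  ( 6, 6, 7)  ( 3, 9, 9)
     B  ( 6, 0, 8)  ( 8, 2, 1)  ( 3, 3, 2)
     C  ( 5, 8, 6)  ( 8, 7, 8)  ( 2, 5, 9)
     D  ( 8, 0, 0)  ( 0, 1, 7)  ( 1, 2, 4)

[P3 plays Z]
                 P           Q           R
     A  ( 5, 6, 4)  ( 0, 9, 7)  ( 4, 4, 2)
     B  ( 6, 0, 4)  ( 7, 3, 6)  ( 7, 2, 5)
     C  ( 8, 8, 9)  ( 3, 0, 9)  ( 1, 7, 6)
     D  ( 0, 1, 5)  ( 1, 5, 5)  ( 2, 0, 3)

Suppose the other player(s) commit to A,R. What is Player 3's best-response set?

argmax u_3 = {Y}

u_3(X vs A,R) = 0
u_3(Y vs A,R) = 9
u_3(Z vs A,R) = 2
max payoff 9 at {Y}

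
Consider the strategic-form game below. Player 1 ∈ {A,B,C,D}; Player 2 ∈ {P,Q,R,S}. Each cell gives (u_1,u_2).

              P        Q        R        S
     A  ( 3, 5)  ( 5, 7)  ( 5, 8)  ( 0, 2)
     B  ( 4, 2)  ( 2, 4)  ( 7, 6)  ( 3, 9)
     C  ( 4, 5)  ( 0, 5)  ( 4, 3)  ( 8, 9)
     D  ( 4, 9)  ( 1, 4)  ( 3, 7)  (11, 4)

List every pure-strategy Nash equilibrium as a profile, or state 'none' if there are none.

(A,P): not NE [P1→D gives 4>3; P2→R gives 8>5]
(A,Q): not NE [P2→R gives 8>7]
(A,R): not NE [P1→B gives 7>5]
(A,S): not NE [P1→D gives 11>0; P2→R gives 8>2]
(B,P): not NE [P2→S gives 9>2]
(B,Q): not NE [P1→A gives 5>2; P2→S gives 9>4]
(B,R): not NE [P2→S gives 9>6]
(B,S): not NE [P1→D gives 11>3]
(C,P): not NE [P2→S gives 9>5]
(C,Q): not NE [P1→A gives 5>0; P2→S gives 9>5]
(C,R): not NE [P1→B gives 7>4; P2→S gives 9>3]
(C,S): not NE [P1→D gives 11>8]
(D,P): NE
(D,Q): not NE [P1→A gives 5>1; P2→P gives 9>4]
(D,R): not NE [P1→B gives 7>3; P2→P gives 9>7]
(D,S): not NE [P2→P gives 9>4]

PSNE = {(D,P)}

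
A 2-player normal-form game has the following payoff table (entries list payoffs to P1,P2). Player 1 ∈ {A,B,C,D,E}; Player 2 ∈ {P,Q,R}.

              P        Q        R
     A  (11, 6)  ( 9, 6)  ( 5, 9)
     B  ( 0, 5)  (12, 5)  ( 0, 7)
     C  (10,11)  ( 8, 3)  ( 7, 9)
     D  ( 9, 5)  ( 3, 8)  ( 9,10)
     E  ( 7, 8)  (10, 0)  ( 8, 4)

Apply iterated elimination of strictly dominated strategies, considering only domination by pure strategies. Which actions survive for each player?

Remaining: P1:{A,C,D} P2:{P,R}

P2 drop Q (R beats it: A:9>6 B:7>5 C:9>3 D:10>8 E:4>0)
P1 drop B (A beats it: P:11>0 R:5>0)
P1 drop E (D beats it: P:9>7 R:9>8)
P1→{A,C,D} P2→{P,R}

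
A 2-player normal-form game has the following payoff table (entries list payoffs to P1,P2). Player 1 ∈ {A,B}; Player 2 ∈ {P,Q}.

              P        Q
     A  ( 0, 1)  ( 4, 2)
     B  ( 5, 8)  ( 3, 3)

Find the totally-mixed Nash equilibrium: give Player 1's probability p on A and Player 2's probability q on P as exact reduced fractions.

p=5/6, q=1/6

P1 indiff ⇒ q·0+(1-q)·4 = q·5+(1-q)·3 ⇒ q(-5) = (1-q)(-1) ⇒ q = 1/6
P2 indiff ⇒ p·1+(1-p)·8 = p·2+(1-p)·3 ⇒ p(-1) = (1-p)(-5) ⇒ p = 5/6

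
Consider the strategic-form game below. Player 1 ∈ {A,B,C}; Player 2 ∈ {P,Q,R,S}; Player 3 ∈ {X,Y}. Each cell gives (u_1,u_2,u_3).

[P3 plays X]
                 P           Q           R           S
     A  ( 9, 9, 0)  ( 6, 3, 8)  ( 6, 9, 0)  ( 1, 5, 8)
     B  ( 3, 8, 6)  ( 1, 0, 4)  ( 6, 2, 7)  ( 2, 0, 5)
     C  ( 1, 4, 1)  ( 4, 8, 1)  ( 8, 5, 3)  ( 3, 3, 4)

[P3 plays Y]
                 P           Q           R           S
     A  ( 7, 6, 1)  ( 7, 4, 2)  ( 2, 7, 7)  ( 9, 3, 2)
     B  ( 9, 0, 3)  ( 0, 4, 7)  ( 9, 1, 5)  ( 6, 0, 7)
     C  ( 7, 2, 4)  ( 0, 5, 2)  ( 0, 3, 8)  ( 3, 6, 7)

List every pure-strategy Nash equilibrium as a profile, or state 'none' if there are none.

Equilibria: none

(A,P,X): not NE [P3→Y gives 1>0]
(A,P,Y): not NE [P1→B gives 9>7; P2→R gives 7>6]
(A,Q,X): not NE [P2→R gives 9>3]
(A,Q,Y): not NE [P2→R gives 7>4; P3→X gives 8>2]
(A,R,X): not NE [P1→C gives 8>6; P3→Y gives 7>0]
(A,R,Y): not NE [P1→B gives 9>2]
(A,S,X): not NE [P1→C gives 3>1; P2→R gives 9>5]
(A,S,Y): not NE [P2→R gives 7>3; P3→X gives 8>2]
(B,P,X): not NE [P1→A gives 9>3]
(B,P,Y): not NE [P2→Q gives 4>0; P3→X gives 6>3]
(B,Q,X): not NE [P1→A gives 6>1; P2→P gives 8>0; P3→Y gives 7>4]
(B,Q,Y): not NE [P1→A gives 7>0]
(B,R,X): not NE [P1→C gives 8>6; P2→P gives 8>2]
(B,R,Y): not NE [P2→Q gives 4>1; P3→X gives 7>5]
(B,S,X): not NE [P1→C gives 3>2; P2→P gives 8>0; P3→Y gives 7>5]
(B,S,Y): not NE [P1→A gives 9>6; P2→Q gives 4>0]
(C,P,X): not NE [P1→A gives 9>1; P2→Q gives 8>4; P3→Y gives 4>1]
(C,P,Y): not NE [P1→B gives 9>7; P2→S gives 6>2]
(C,Q,X): not NE [P1→A gives 6>4; P3→Y gives 2>1]
(C,Q,Y): not NE [P1→A gives 7>0; P2→S gives 6>5]
(C,R,X): not NE [P2→Q gives 8>5; P3→Y gives 8>3]
(C,R,Y): not NE [P1→B gives 9>0; P2→S gives 6>3]
(C,S,X): not NE [P2→Q gives 8>3; P3→Y gives 7>4]
(C,S,Y): not NE [P1→A gives 9>3]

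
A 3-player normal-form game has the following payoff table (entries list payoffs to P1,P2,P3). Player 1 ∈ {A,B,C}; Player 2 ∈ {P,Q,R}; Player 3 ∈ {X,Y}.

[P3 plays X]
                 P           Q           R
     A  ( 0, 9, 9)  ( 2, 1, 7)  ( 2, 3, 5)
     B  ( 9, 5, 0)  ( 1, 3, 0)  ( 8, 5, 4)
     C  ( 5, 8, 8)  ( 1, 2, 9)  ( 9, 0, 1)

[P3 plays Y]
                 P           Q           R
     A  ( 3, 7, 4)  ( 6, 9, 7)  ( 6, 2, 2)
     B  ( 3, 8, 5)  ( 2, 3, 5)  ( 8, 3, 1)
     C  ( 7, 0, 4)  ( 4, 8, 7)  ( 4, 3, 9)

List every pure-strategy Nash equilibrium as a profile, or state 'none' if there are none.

(A,P,X): not NE [P1→B gives 9>0]
(A,P,Y): not NE [P1→C gives 7>3; P2→Q gives 9>7; P3→X gives 9>4]
(A,Q,X): not NE [P2→P gives 9>1]
(A,Q,Y): NE
(A,R,X): not NE [P1→C gives 9>2; P2→P gives 9>3]
(A,R,Y): not NE [P1→B gives 8>6; P2→Q gives 9>2; P3→X gives 5>2]
(B,P,X): not NE [P3→Y gives 5>0]
(B,P,Y): not NE [P1→C gives 7>3]
(B,Q,X): not NE [P1→A gives 2>1; P2→R gives 5>3; P3→Y gives 5>0]
(B,Q,Y): not NE [P1→A gives 6>2; P2→P gives 8>3]
(B,R,X): not NE [P1→C gives 9>8]
(B,R,Y): not NE [P2→P gives 8>3; P3→X gives 4>1]
(C,P,X): not NE [P1→B gives 9>5]
(C,P,Y): not NE [P2→Q gives 8>0; P3→X gives 8>4]
(C,Q,X): not NE [P1→A gives 2>1; P2→P gives 8>2]
(C,Q,Y): not NE [P1→A gives 6>4; P3→X gives 9>7]
(C,R,X): not NE [P2→P gives 8>0; P3→Y gives 9>1]
(C,R,Y): not NE [P1→B gives 8>4; P2→Q gives 8>3]

Nash profiles: (A,Q,Y)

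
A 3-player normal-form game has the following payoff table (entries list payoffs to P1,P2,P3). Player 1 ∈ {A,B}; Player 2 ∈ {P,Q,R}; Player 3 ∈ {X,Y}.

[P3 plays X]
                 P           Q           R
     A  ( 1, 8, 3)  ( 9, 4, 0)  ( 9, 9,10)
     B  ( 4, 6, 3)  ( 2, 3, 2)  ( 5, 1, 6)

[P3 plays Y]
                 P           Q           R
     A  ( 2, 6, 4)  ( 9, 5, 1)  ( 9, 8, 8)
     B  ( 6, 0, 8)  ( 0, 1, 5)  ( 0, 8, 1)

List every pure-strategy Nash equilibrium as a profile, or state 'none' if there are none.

(A,P,X): not NE [P1→B gives 4>1; P2→R gives 9>8; P3→Y gives 4>3]
(A,P,Y): not NE [P1→B gives 6>2; P2→R gives 8>6]
(A,Q,X): not NE [P2→R gives 9>4; P3→Y gives 1>0]
(A,Q,Y): not NE [P2→R gives 8>5]
(A,R,X): NE
(A,R,Y): not NE [P3→X gives 10>8]
(B,P,X): not NE [P3→Y gives 8>3]
(B,P,Y): not NE [P2→R gives 8>0]
(B,Q,X): not NE [P1→A gives 9>2; P2→P gives 6>3; P3→Y gives 5>2]
(B,Q,Y): not NE [P1→A gives 9>0; P2→R gives 8>1]
(B,R,X): not NE [P1→A gives 9>5; P2→P gives 6>1]
(B,R,Y): not NE [P1→A gives 9>0; P3→X gives 6>1]

Nash profiles: (A,R,X)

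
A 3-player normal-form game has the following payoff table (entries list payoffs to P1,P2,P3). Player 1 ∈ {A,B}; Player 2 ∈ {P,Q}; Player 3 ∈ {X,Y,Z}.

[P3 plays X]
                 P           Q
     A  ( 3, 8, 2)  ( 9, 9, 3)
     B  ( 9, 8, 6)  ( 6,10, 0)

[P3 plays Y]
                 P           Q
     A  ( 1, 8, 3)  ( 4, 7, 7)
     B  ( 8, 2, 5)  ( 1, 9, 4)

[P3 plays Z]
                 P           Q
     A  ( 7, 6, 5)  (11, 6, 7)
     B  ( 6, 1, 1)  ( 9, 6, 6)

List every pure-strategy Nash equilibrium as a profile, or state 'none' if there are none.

NE set: (A,P,Z), (A,Q,Z)

(A,P,X): not NE [P1→B gives 9>3; P2→Q gives 9>8; P3→Z gives 5>2]
(A,P,Y): not NE [P1→B gives 8>1; P3→Z gives 5>3]
(A,P,Z): NE
(A,Q,X): not NE [P3→Z gives 7>3]
(A,Q,Y): not NE [P2→P gives 8>7]
(A,Q,Z): NE
(B,P,X): not NE [P2→Q gives 10>8]
(B,P,Y): not NE [P2→Q gives 9>2; P3→X gives 6>5]
(B,P,Z): not NE [P1→A gives 7>6; P2→Q gives 6>1; P3→X gives 6>1]
(B,Q,X): not NE [P1→A gives 9>6; P3→Z gives 6>0]
(B,Q,Y): not NE [P1→A gives 4>1; P3→Z gives 6>4]
(B,Q,Z): not NE [P1→A gives 11>9]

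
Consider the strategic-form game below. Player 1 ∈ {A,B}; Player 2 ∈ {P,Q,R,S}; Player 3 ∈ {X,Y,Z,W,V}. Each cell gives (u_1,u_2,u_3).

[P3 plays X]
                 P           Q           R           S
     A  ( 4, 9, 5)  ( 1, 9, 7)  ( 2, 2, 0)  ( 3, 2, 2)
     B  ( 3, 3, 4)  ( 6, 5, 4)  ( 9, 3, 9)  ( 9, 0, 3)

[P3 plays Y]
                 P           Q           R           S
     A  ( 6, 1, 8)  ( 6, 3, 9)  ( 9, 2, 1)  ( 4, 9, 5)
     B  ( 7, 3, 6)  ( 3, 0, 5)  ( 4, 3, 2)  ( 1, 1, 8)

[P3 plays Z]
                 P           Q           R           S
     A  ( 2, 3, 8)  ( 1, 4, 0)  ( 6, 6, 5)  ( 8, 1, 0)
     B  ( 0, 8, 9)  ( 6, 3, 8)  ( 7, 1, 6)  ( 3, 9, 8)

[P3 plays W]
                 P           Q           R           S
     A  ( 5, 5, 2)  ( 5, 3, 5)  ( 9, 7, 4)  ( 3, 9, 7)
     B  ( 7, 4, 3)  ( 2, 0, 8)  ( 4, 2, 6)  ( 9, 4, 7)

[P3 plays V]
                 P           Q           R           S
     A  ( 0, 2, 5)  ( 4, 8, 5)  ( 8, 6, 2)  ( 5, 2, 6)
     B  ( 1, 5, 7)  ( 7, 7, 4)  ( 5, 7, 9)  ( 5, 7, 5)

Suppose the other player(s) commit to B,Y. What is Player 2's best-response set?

u_2(P vs B,Y) = 3
u_2(Q vs B,Y) = 0
u_2(R vs B,Y) = 3
u_2(S vs B,Y) = 1
max payoff 3 at {P,R}

P2 best: {P,R}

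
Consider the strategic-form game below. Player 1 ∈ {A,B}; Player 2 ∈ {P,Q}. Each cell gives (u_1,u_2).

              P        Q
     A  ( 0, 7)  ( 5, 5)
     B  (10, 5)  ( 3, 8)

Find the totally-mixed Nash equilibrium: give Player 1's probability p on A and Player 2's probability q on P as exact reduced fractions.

P1 mixes 3/5 on A; P2 mixes 1/6 on P

P1 indiff ⇒ q·0+(1-q)·5 = q·10+(1-q)·3 ⇒ q(-10) = (1-q)(-2) ⇒ q = 1/6
P2 indiff ⇒ p·7+(1-p)·5 = p·5+(1-p)·8 ⇒ p(2) = (1-p)(3) ⇒ p = 3/5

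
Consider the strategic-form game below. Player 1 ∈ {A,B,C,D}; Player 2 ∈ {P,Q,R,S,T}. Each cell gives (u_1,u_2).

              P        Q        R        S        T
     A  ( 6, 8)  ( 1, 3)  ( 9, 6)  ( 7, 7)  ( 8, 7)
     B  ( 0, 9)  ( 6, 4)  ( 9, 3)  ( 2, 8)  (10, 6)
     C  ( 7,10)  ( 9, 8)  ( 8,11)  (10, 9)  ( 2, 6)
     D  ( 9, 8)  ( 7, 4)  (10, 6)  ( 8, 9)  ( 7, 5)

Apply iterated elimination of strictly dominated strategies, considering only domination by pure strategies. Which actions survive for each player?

P2 drop Q (P beats it: A:8>3 B:9>4 C:10>8 D:8>4)
P2 drop T (P beats it: A:8>7 B:9>6 C:10>6 D:8>5)
P1 drop A (D beats it: P:9>6 R:10>9 S:8>7)
P1 drop B (D beats it: P:9>0 R:10>9 S:8>2)
P1→{C,D} P2→{P,R,S}

IESDS → P1:{C,D} P2:{P,R,S}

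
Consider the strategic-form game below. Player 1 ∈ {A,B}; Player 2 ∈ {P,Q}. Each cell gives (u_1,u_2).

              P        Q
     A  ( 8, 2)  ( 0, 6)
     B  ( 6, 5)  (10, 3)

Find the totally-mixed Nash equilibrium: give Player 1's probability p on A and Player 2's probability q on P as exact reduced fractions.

P1 mixes 1/3 on A; P2 mixes 5/6 on P

P1 indiff ⇒ q·8+(1-q)·0 = q·6+(1-q)·10 ⇒ q(2) = (1-q)(10) ⇒ q = 5/6
P2 indiff ⇒ p·2+(1-p)·5 = p·6+(1-p)·3 ⇒ p(-4) = (1-p)(-2) ⇒ p = 1/3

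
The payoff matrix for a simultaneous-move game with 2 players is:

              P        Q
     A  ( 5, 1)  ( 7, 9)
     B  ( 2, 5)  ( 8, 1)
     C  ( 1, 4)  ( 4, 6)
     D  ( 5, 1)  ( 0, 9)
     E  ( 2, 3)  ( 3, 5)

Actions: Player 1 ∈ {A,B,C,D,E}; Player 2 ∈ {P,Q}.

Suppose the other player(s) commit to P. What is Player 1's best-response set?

u_1(A vs P) = 5
u_1(B vs P) = 2
u_1(C vs P) = 1
u_1(D vs P) = 5
u_1(E vs P) = 2
max payoff 5 at {A,D}

argmax u_1 = {A,D}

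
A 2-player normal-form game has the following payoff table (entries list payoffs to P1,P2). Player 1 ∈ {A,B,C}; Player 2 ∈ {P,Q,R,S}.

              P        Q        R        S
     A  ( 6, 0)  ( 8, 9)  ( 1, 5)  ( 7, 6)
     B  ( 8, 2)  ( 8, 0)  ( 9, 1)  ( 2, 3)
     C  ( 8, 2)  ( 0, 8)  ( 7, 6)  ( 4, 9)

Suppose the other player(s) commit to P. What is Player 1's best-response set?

BR_1 = {B,C}

u_1(A vs P) = 6
u_1(B vs P) = 8
u_1(C vs P) = 8
max payoff 8 at {B,C}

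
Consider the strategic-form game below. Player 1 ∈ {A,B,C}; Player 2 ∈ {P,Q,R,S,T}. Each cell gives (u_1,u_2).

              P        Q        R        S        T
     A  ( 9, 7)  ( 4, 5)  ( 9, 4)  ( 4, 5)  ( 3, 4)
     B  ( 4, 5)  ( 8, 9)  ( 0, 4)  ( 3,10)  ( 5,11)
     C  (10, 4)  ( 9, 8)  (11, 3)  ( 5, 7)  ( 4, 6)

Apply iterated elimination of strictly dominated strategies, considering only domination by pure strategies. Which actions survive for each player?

P1 drop A (C beats it: P:10>9 Q:9>4 R:11>9 S:5>4 T:4>3)
P2 drop P (Q beats it: B:9>5 C:8>4)
P2 drop R (Q beats it: B:9>4 C:8>3)
P1→{B,C} P2→{Q,S,T}

Remaining: P1:{B,C} P2:{Q,S,T}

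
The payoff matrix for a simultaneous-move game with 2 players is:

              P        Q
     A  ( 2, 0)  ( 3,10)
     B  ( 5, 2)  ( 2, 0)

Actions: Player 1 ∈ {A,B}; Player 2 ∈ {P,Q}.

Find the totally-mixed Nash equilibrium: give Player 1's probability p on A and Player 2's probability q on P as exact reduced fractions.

p=1/6, q=1/4

P1 indiff ⇒ q·2+(1-q)·3 = q·5+(1-q)·2 ⇒ q(-3) = (1-q)(-1) ⇒ q = 1/4
P2 indiff ⇒ p·0+(1-p)·2 = p·10+(1-p)·0 ⇒ p(-10) = (1-p)(-2) ⇒ p = 1/6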